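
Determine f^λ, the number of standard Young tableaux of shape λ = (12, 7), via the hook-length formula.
# SYT of shape (12, 7) = 23256

Hook-length formula: f^λ = n! / Π hook(c), product over all cells c of the Young diagram. For λ = (12, 7), n = 19 boxes. Hook lengths by row (left-to-right, top-to-bottom): [13, 12, 11, 10, 9, 8, 7, 5, 4, 3, 2, 1]; [7, 6, 5, 4, 3, 2, 1]. Product of hooks = 5230697472000. So f^λ = 19! / 5230697472000 = 121645100408832000 / 5230697472000 = 23256.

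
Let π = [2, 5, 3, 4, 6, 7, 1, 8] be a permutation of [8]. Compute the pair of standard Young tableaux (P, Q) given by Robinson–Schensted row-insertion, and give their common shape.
P = [1, 3, 4, 6, 7, 8] / [2] / [5];  Q = [1, 2, 4, 5, 6, 8] / [3] / [7];  common shape = (6, 1, 1)

Row-insert the values π_1, π_2, … into P one at a time, bumping the leftmost entry strictly greater than the inserted value down to the next row. The recording tableau Q records, in position (i, j), the step at which that cell was added to P.
  Insert 2 (step 1): P = [2];  Q = [1]
  Insert 5 (step 2): P = [2, 5];  Q = [1, 2]
  Insert 3 (step 3): P = [2, 3] / [5];  Q = [1, 2] / [3]
  Insert 4 (step 4): P = [2, 3, 4] / [5];  Q = [1, 2, 4] / [3]
  Insert 6 (step 5): P = [2, 3, 4, 6] / [5];  Q = [1, 2, 4, 5] / [3]
  Insert 7 (step 6): P = [2, 3, 4, 6, 7] / [5];  Q = [1, 2, 4, 5, 6] / [3]
  Insert 1 (step 7): P = [1, 3, 4, 6, 7] / [2] / [5];  Q = [1, 2, 4, 5, 6] / [3] / [7]
  Insert 8 (step 8): P = [1, 3, 4, 6, 7, 8] / [2] / [5];  Q = [1, 2, 4, 5, 6, 8] / [3] / [7]
Final shape: (6, 1, 1).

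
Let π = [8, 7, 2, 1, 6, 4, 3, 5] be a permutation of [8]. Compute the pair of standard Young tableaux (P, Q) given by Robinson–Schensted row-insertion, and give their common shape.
P = [1, 3, 5] / [2, 4] / [6] / [7] / [8];  Q = [1, 5, 8] / [2, 6] / [3] / [4] / [7];  common shape = (3, 2, 1, 1, 1)

Row-insert the values π_1, π_2, … into P one at a time, bumping the leftmost entry strictly greater than the inserted value down to the next row. The recording tableau Q records, in position (i, j), the step at which that cell was added to P.
  Insert 8 (step 1): P = [8];  Q = [1]
  Insert 7 (step 2): P = [7] / [8];  Q = [1] / [2]
  Insert 2 (step 3): P = [2] / [7] / [8];  Q = [1] / [2] / [3]
  Insert 1 (step 4): P = [1] / [2] / [7] / [8];  Q = [1] / [2] / [3] / [4]
  Insert 6 (step 5): P = [1, 6] / [2] / [7] / [8];  Q = [1, 5] / [2] / [3] / [4]
  Insert 4 (step 6): P = [1, 4] / [2, 6] / [7] / [8];  Q = [1, 5] / [2, 6] / [3] / [4]
  Insert 3 (step 7): P = [1, 3] / [2, 4] / [6] / [7] / [8];  Q = [1, 5] / [2, 6] / [3] / [4] / [7]
  Insert 5 (step 8): P = [1, 3, 5] / [2, 4] / [6] / [7] / [8];  Q = [1, 5, 8] / [2, 6] / [3] / [4] / [7]
Final shape: (3, 2, 1, 1, 1).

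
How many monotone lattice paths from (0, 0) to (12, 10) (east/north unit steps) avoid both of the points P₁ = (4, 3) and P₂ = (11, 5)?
Number of paths = 402773

Inclusion–exclusion. Total paths: C(22, 12) = 646646. Through P₁: C(7, 4)·C(15, 8) = 225225. Through P₂: C(16, 11)·C(6, 1) = 26208. Since P₁ is strictly southwest of P₂, a monotone path through both must visit P₁ then P₂; paths through both = C(7, 4)·C(9, 7)·C(6, 1) = 7560. Avoid both = 646646 − 225225 − 26208 + 7560 = 402773.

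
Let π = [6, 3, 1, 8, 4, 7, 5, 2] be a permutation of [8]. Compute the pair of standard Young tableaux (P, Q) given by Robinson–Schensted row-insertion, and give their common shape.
P = [1, 2, 5] / [3, 4] / [6, 7] / [8];  Q = [1, 4, 6] / [2, 5] / [3, 7] / [8];  common shape = (3, 2, 2, 1)

Row-insert the values π_1, π_2, … into P one at a time, bumping the leftmost entry strictly greater than the inserted value down to the next row. The recording tableau Q records, in position (i, j), the step at which that cell was added to P.
  Insert 6 (step 1): P = [6];  Q = [1]
  Insert 3 (step 2): P = [3] / [6];  Q = [1] / [2]
  Insert 1 (step 3): P = [1] / [3] / [6];  Q = [1] / [2] / [3]
  Insert 8 (step 4): P = [1, 8] / [3] / [6];  Q = [1, 4] / [2] / [3]
  Insert 4 (step 5): P = [1, 4] / [3, 8] / [6];  Q = [1, 4] / [2, 5] / [3]
  Insert 7 (step 6): P = [1, 4, 7] / [3, 8] / [6];  Q = [1, 4, 6] / [2, 5] / [3]
  Insert 5 (step 7): P = [1, 4, 5] / [3, 7] / [6, 8];  Q = [1, 4, 6] / [2, 5] / [3, 7]
  Insert 2 (step 8): P = [1, 2, 5] / [3, 4] / [6, 7] / [8];  Q = [1, 4, 6] / [2, 5] / [3, 7] / [8]
Final shape: (3, 2, 2, 1).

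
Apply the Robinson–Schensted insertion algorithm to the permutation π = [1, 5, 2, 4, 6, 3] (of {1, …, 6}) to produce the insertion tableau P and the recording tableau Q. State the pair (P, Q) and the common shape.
P = [1, 2, 3, 6] / [4] / [5];  Q = [1, 2, 4, 5] / [3] / [6];  common shape = (4, 1, 1)

Row-insert the values π_1, π_2, … into P one at a time, bumping the leftmost entry strictly greater than the inserted value down to the next row. The recording tableau Q records, in position (i, j), the step at which that cell was added to P.
  Insert 1 (step 1): P = [1];  Q = [1]
  Insert 5 (step 2): P = [1, 5];  Q = [1, 2]
  Insert 2 (step 3): P = [1, 2] / [5];  Q = [1, 2] / [3]
  Insert 4 (step 4): P = [1, 2, 4] / [5];  Q = [1, 2, 4] / [3]
  Insert 6 (step 5): P = [1, 2, 4, 6] / [5];  Q = [1, 2, 4, 5] / [3]
  Insert 3 (step 6): P = [1, 2, 3, 6] / [4] / [5];  Q = [1, 2, 4, 5] / [3] / [6]
Final shape: (4, 1, 1).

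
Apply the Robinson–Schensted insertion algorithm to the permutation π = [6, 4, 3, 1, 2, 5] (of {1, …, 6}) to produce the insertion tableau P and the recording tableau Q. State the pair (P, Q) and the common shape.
P = [1, 2, 5] / [3] / [4] / [6];  Q = [1, 5, 6] / [2] / [3] / [4];  common shape = (3, 1, 1, 1)

Row-insert the values π_1, π_2, … into P one at a time, bumping the leftmost entry strictly greater than the inserted value down to the next row. The recording tableau Q records, in position (i, j), the step at which that cell was added to P.
  Insert 6 (step 1): P = [6];  Q = [1]
  Insert 4 (step 2): P = [4] / [6];  Q = [1] / [2]
  Insert 3 (step 3): P = [3] / [4] / [6];  Q = [1] / [2] / [3]
  Insert 1 (step 4): P = [1] / [3] / [4] / [6];  Q = [1] / [2] / [3] / [4]
  Insert 2 (step 5): P = [1, 2] / [3] / [4] / [6];  Q = [1, 5] / [2] / [3] / [4]
  Insert 5 (step 6): P = [1, 2, 5] / [3] / [4] / [6];  Q = [1, 5, 6] / [2] / [3] / [4]
Final shape: (3, 1, 1, 1).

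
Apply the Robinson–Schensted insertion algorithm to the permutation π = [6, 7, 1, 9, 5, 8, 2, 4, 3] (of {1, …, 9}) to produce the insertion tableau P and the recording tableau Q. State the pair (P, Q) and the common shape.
P = [1, 2, 3] / [4, 7, 8] / [5, 9] / [6];  Q = [1, 2, 4] / [3, 5, 6] / [7, 8] / [9];  common shape = (3, 3, 2, 1)

Row-insert the values π_1, π_2, … into P one at a time, bumping the leftmost entry strictly greater than the inserted value down to the next row. The recording tableau Q records, in position (i, j), the step at which that cell was added to P.
  Insert 6 (step 1): P = [6];  Q = [1]
  Insert 7 (step 2): P = [6, 7];  Q = [1, 2]
  Insert 1 (step 3): P = [1, 7] / [6];  Q = [1, 2] / [3]
  Insert 9 (step 4): P = [1, 7, 9] / [6];  Q = [1, 2, 4] / [3]
  Insert 5 (step 5): P = [1, 5, 9] / [6, 7];  Q = [1, 2, 4] / [3, 5]
  Insert 8 (step 6): P = [1, 5, 8] / [6, 7, 9];  Q = [1, 2, 4] / [3, 5, 6]
  Insert 2 (step 7): P = [1, 2, 8] / [5, 7, 9] / [6];  Q = [1, 2, 4] / [3, 5, 6] / [7]
  Insert 4 (step 8): P = [1, 2, 4] / [5, 7, 8] / [6, 9];  Q = [1, 2, 4] / [3, 5, 6] / [7, 8]
  Insert 3 (step 9): P = [1, 2, 3] / [4, 7, 8] / [5, 9] / [6];  Q = [1, 2, 4] / [3, 5, 6] / [7, 8] / [9]
Final shape: (3, 3, 2, 1).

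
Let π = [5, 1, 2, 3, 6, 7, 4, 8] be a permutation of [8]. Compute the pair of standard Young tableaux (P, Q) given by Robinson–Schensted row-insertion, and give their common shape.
P = [1, 2, 3, 4, 7, 8] / [5, 6];  Q = [1, 3, 4, 5, 6, 8] / [2, 7];  common shape = (6, 2)

Row-insert the values π_1, π_2, … into P one at a time, bumping the leftmost entry strictly greater than the inserted value down to the next row. The recording tableau Q records, in position (i, j), the step at which that cell was added to P.
  Insert 5 (step 1): P = [5];  Q = [1]
  Insert 1 (step 2): P = [1] / [5];  Q = [1] / [2]
  Insert 2 (step 3): P = [1, 2] / [5];  Q = [1, 3] / [2]
  Insert 3 (step 4): P = [1, 2, 3] / [5];  Q = [1, 3, 4] / [2]
  Insert 6 (step 5): P = [1, 2, 3, 6] / [5];  Q = [1, 3, 4, 5] / [2]
  Insert 7 (step 6): P = [1, 2, 3, 6, 7] / [5];  Q = [1, 3, 4, 5, 6] / [2]
  Insert 4 (step 7): P = [1, 2, 3, 4, 7] / [5, 6];  Q = [1, 3, 4, 5, 6] / [2, 7]
  Insert 8 (step 8): P = [1, 2, 3, 4, 7, 8] / [5, 6];  Q = [1, 3, 4, 5, 6, 8] / [2, 7]
Final shape: (6, 2).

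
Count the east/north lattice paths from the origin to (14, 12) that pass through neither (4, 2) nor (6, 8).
Number of paths = 5607775

Inclusion–exclusion. Total paths: C(26, 14) = 9657700. Through P₁: C(6, 4)·C(20, 10) = 2771340. Through P₂: C(14, 6)·C(12, 8) = 1486485. Since P₁ is strictly southwest of P₂, a monotone path through both must visit P₁ then P₂; paths through both = C(6, 4)·C(8, 2)·C(12, 8) = 207900. Avoid both = 9657700 − 2771340 − 1486485 + 207900 = 5607775.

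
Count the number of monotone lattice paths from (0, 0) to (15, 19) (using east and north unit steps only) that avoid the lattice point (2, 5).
Number of paths = 1434743220

Total paths from (0, 0) to (15, 19): C(34, 15) = 1855967520. Paths through (2, 5): (paths (0, 0) → (2, 5)) × (paths (2, 5) → (15, 19)) = C(7, 2) · C(27, 13) = 21 · 20058300 = 421224300. Avoidance count = 1855967520 − 421224300 = 1434743220.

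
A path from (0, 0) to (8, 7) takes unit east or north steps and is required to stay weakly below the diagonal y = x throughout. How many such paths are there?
Number of paths = 1430

By the reflection principle (André's argument), the number of monotone paths to (8, 7) with n ≤ m that never go above y = x is C(15, 8) − C(15, 9) = 6435 − 5005 = 1430.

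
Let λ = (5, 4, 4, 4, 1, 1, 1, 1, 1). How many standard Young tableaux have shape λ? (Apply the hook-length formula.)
# SYT of shape (5, 4, 4, 4, 1, 1, 1, 1, 1) = 401119488

Hook-length formula: f^λ = n! / Π hook(c), product over all cells c of the Young diagram. For λ = (5, 4, 4, 4, 1, 1, 1, 1, 1), n = 22 boxes. Hook lengths by row (left-to-right, top-to-bottom): [13, 7, 6, 5, 1]; [11, 5, 4, 3]; [10, 4, 3, 2]; [9, 3, 2, 1]; [5]; [4]; [3]; [2]; [1]. Product of hooks = 2802159360000. So f^λ = 22! / 2802159360000 = 1124000727777607680000 / 2802159360000 = 401119488.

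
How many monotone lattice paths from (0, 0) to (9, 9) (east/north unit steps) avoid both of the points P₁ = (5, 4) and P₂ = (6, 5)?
Number of paths = 25394

Inclusion–exclusion. Total paths: C(18, 9) = 48620. Through P₁: C(9, 5)·C(9, 4) = 15876. Through P₂: C(11, 6)·C(7, 3) = 16170. Since P₁ is strictly southwest of P₂, a monotone path through both must visit P₁ then P₂; paths through both = C(9, 5)·C(2, 1)·C(7, 3) = 8820. Avoid both = 48620 − 15876 − 16170 + 8820 = 25394.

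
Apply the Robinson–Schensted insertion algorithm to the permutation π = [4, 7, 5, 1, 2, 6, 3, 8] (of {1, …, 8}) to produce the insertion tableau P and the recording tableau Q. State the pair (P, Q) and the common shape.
P = [1, 2, 3, 8] / [4, 5, 6] / [7];  Q = [1, 2, 6, 8] / [3, 5, 7] / [4];  common shape = (4, 3, 1)

Row-insert the values π_1, π_2, … into P one at a time, bumping the leftmost entry strictly greater than the inserted value down to the next row. The recording tableau Q records, in position (i, j), the step at which that cell was added to P.
  Insert 4 (step 1): P = [4];  Q = [1]
  Insert 7 (step 2): P = [4, 7];  Q = [1, 2]
  Insert 5 (step 3): P = [4, 5] / [7];  Q = [1, 2] / [3]
  Insert 1 (step 4): P = [1, 5] / [4] / [7];  Q = [1, 2] / [3] / [4]
  Insert 2 (step 5): P = [1, 2] / [4, 5] / [7];  Q = [1, 2] / [3, 5] / [4]
  Insert 6 (step 6): P = [1, 2, 6] / [4, 5] / [7];  Q = [1, 2, 6] / [3, 5] / [4]
  Insert 3 (step 7): P = [1, 2, 3] / [4, 5, 6] / [7];  Q = [1, 2, 6] / [3, 5, 7] / [4]
  Insert 8 (step 8): P = [1, 2, 3, 8] / [4, 5, 6] / [7];  Q = [1, 2, 6, 8] / [3, 5, 7] / [4]
Final shape: (4, 3, 1).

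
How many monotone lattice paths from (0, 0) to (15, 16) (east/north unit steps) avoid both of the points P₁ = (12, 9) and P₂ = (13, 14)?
Number of paths = 155500275

Inclusion–exclusion. Total paths: C(31, 15) = 300540195. Through P₁: C(21, 12)·C(10, 3) = 35271600. Through P₂: C(27, 13)·C(4, 2) = 120349800. Since P₁ is strictly southwest of P₂, a monotone path through both must visit P₁ then P₂; paths through both = C(21, 12)·C(6, 1)·C(4, 2) = 10581480. Avoid both = 300540195 − 35271600 − 120349800 + 10581480 = 155500275.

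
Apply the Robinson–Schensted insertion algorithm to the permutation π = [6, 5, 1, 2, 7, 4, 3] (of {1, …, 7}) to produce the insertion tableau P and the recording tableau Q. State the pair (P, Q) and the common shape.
P = [1, 2, 3] / [4, 7] / [5] / [6];  Q = [1, 4, 5] / [2, 6] / [3] / [7];  common shape = (3, 2, 1, 1)

Row-insert the values π_1, π_2, … into P one at a time, bumping the leftmost entry strictly greater than the inserted value down to the next row. The recording tableau Q records, in position (i, j), the step at which that cell was added to P.
  Insert 6 (step 1): P = [6];  Q = [1]
  Insert 5 (step 2): P = [5] / [6];  Q = [1] / [2]
  Insert 1 (step 3): P = [1] / [5] / [6];  Q = [1] / [2] / [3]
  Insert 2 (step 4): P = [1, 2] / [5] / [6];  Q = [1, 4] / [2] / [3]
  Insert 7 (step 5): P = [1, 2, 7] / [5] / [6];  Q = [1, 4, 5] / [2] / [3]
  Insert 4 (step 6): P = [1, 2, 4] / [5, 7] / [6];  Q = [1, 4, 5] / [2, 6] / [3]
  Insert 3 (step 7): P = [1, 2, 3] / [4, 7] / [5] / [6];  Q = [1, 4, 5] / [2, 6] / [3] / [7]
Final shape: (3, 2, 1, 1).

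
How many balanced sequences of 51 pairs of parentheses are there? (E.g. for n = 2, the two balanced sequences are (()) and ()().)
C_51 = 7684785670514316385230816156

These balanced parentheses are counted by the Catalan number C_n = (1/(n + 1)) · C(2n, n). For n = 51: C_51 = (1/52) · C(102, 51) = 399608854866744452032002440112/52 = 7684785670514316385230816156.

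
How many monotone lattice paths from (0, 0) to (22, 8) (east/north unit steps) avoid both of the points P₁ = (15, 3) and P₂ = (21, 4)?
Number of paths = 5171963

Inclusion–exclusion. Total paths: C(30, 22) = 5852925. Through P₁: C(18, 15)·C(12, 7) = 646272. Through P₂: C(25, 21)·C(5, 1) = 63250. Since P₁ is strictly southwest of P₂, a monotone path through both must visit P₁ then P₂; paths through both = C(18, 15)·C(7, 6)·C(5, 1) = 28560. Avoid both = 5852925 − 646272 − 63250 + 28560 = 5171963.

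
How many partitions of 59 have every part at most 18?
p(59, parts ≤ 18) = 622771

Use the recurrence p(n, m) = p(n, m−1) + p(n−m, m): either the largest part is < m (count p(n, m−1)) or the largest part is exactly m (remove one copy of m, count p(n−m, m)). With p(0, ·) = 1 this gives p(59, parts ≤ 18) = 622771. (By conjugating Young diagrams, this also counts partitions of 59 into at most 18 parts.)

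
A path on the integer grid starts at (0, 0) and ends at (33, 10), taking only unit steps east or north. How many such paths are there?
Number of paths = 1917334783

A monotone lattice path from (0, 0) to (33, 10) consists of 33 east steps and 10 north steps in some order, so it is determined by which 33 of the 43 steps are east. The count is C(43, 33) = 1917334783.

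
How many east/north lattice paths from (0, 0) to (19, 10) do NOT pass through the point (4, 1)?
Number of paths = 13492490

Total paths from (0, 0) to (19, 10): C(29, 19) = 20030010. Paths through (4, 1): (paths (0, 0) → (4, 1)) × (paths (4, 1) → (19, 10)) = C(5, 4) · C(24, 15) = 5 · 1307504 = 6537520. Avoidance count = 20030010 − 6537520 = 13492490.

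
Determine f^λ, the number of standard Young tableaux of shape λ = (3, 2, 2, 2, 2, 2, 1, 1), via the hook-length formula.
# SYT of shape (3, 2, 2, 2, 2, 2, 1, 1) = 11583

Hook-length formula: f^λ = n! / Π hook(c), product over all cells c of the Young diagram. For λ = (3, 2, 2, 2, 2, 2, 1, 1), n = 15 boxes. Hook lengths by row (left-to-right, top-to-bottom): [10, 7, 1]; [8, 5]; [7, 4]; [6, 3]; [5, 2]; [4, 1]; [2]; [1]. Product of hooks = 112896000. So f^λ = 15! / 112896000 = 1307674368000 / 112896000 = 11583.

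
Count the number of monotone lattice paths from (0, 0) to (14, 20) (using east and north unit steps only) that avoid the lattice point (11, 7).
Number of paths = 1374154200

Total paths from (0, 0) to (14, 20): C(34, 14) = 1391975640. Paths through (11, 7): (paths (0, 0) → (11, 7)) × (paths (11, 7) → (14, 20)) = C(18, 11) · C(16, 3) = 31824 · 560 = 17821440. Avoidance count = 1391975640 − 17821440 = 1374154200.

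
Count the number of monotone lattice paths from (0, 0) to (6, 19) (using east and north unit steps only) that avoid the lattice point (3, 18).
Number of paths = 171780

Total paths from (0, 0) to (6, 19): C(25, 6) = 177100. Paths through (3, 18): (paths (0, 0) → (3, 18)) × (paths (3, 18) → (6, 19)) = C(21, 3) · C(4, 3) = 1330 · 4 = 5320. Avoidance count = 177100 − 5320 = 171780.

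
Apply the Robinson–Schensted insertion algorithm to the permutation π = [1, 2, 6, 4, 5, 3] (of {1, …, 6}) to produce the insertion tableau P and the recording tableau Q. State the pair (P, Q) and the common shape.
P = [1, 2, 3, 5] / [4] / [6];  Q = [1, 2, 3, 5] / [4] / [6];  common shape = (4, 1, 1)

Row-insert the values π_1, π_2, … into P one at a time, bumping the leftmost entry strictly greater than the inserted value down to the next row. The recording tableau Q records, in position (i, j), the step at which that cell was added to P.
  Insert 1 (step 1): P = [1];  Q = [1]
  Insert 2 (step 2): P = [1, 2];  Q = [1, 2]
  Insert 6 (step 3): P = [1, 2, 6];  Q = [1, 2, 3]
  Insert 4 (step 4): P = [1, 2, 4] / [6];  Q = [1, 2, 3] / [4]
  Insert 5 (step 5): P = [1, 2, 4, 5] / [6];  Q = [1, 2, 3, 5] / [4]
  Insert 3 (step 6): P = [1, 2, 3, 5] / [4] / [6];  Q = [1, 2, 3, 5] / [4] / [6]
Final shape: (4, 1, 1).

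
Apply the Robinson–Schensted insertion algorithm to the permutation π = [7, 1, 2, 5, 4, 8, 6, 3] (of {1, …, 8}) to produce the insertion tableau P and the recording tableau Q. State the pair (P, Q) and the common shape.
P = [1, 2, 3, 6] / [4, 8] / [5] / [7];  Q = [1, 3, 4, 6] / [2, 7] / [5] / [8];  common shape = (4, 2, 1, 1)

Row-insert the values π_1, π_2, … into P one at a time, bumping the leftmost entry strictly greater than the inserted value down to the next row. The recording tableau Q records, in position (i, j), the step at which that cell was added to P.
  Insert 7 (step 1): P = [7];  Q = [1]
  Insert 1 (step 2): P = [1] / [7];  Q = [1] / [2]
  Insert 2 (step 3): P = [1, 2] / [7];  Q = [1, 3] / [2]
  Insert 5 (step 4): P = [1, 2, 5] / [7];  Q = [1, 3, 4] / [2]
  Insert 4 (step 5): P = [1, 2, 4] / [5] / [7];  Q = [1, 3, 4] / [2] / [5]
  Insert 8 (step 6): P = [1, 2, 4, 8] / [5] / [7];  Q = [1, 3, 4, 6] / [2] / [5]
  Insert 6 (step 7): P = [1, 2, 4, 6] / [5, 8] / [7];  Q = [1, 3, 4, 6] / [2, 7] / [5]
  Insert 3 (step 8): P = [1, 2, 3, 6] / [4, 8] / [5] / [7];  Q = [1, 3, 4, 6] / [2, 7] / [5] / [8]
Final shape: (4, 2, 1, 1).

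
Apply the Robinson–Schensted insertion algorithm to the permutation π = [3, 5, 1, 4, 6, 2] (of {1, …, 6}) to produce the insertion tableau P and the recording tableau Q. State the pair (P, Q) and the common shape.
P = [1, 2, 6] / [3, 4] / [5];  Q = [1, 2, 5] / [3, 4] / [6];  common shape = (3, 2, 1)

Row-insert the values π_1, π_2, … into P one at a time, bumping the leftmost entry strictly greater than the inserted value down to the next row. The recording tableau Q records, in position (i, j), the step at which that cell was added to P.
  Insert 3 (step 1): P = [3];  Q = [1]
  Insert 5 (step 2): P = [3, 5];  Q = [1, 2]
  Insert 1 (step 3): P = [1, 5] / [3];  Q = [1, 2] / [3]
  Insert 4 (step 4): P = [1, 4] / [3, 5];  Q = [1, 2] / [3, 4]
  Insert 6 (step 5): P = [1, 4, 6] / [3, 5];  Q = [1, 2, 5] / [3, 4]
  Insert 2 (step 6): P = [1, 2, 6] / [3, 4] / [5];  Q = [1, 2, 5] / [3, 4] / [6]
Final shape: (3, 2, 1).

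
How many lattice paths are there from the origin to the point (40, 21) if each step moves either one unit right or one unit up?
Number of paths = 12176310231149295

A monotone lattice path from (0, 0) to (40, 21) consists of 40 east steps and 21 north steps in some order, so it is determined by which 40 of the 61 steps are east. The count is C(61, 40) = 12176310231149295.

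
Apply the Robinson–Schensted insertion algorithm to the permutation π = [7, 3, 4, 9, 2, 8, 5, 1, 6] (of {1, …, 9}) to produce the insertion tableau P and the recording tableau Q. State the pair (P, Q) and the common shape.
P = [1, 4, 5, 6] / [2, 8] / [3, 9] / [7];  Q = [1, 3, 4, 9] / [2, 6] / [5, 7] / [8];  common shape = (4, 2, 2, 1)

Row-insert the values π_1, π_2, … into P one at a time, bumping the leftmost entry strictly greater than the inserted value down to the next row. The recording tableau Q records, in position (i, j), the step at which that cell was added to P.
  Insert 7 (step 1): P = [7];  Q = [1]
  Insert 3 (step 2): P = [3] / [7];  Q = [1] / [2]
  Insert 4 (step 3): P = [3, 4] / [7];  Q = [1, 3] / [2]
  Insert 9 (step 4): P = [3, 4, 9] / [7];  Q = [1, 3, 4] / [2]
  Insert 2 (step 5): P = [2, 4, 9] / [3] / [7];  Q = [1, 3, 4] / [2] / [5]
  Insert 8 (step 6): P = [2, 4, 8] / [3, 9] / [7];  Q = [1, 3, 4] / [2, 6] / [5]
  Insert 5 (step 7): P = [2, 4, 5] / [3, 8] / [7, 9];  Q = [1, 3, 4] / [2, 6] / [5, 7]
  Insert 1 (step 8): P = [1, 4, 5] / [2, 8] / [3, 9] / [7];  Q = [1, 3, 4] / [2, 6] / [5, 7] / [8]
  Insert 6 (step 9): P = [1, 4, 5, 6] / [2, 8] / [3, 9] / [7];  Q = [1, 3, 4, 9] / [2, 6] / [5, 7] / [8]
Final shape: (4, 2, 2, 1).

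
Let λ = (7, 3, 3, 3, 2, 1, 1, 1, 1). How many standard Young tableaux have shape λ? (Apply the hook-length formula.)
# SYT of shape (7, 3, 3, 3, 2, 1, 1, 1, 1) = 1045626582

Hook-length formula: f^λ = n! / Π hook(c), product over all cells c of the Young diagram. For λ = (7, 3, 3, 3, 2, 1, 1, 1, 1), n = 22 boxes. Hook lengths by row (left-to-right, top-to-bottom): [15, 10, 8, 4, 3, 2, 1]; [10, 5, 3]; [9, 4, 2]; [8, 3, 1]; [6, 1]; [4]; [3]; [2]; [1]. Product of hooks = 1074954240000. So f^λ = 22! / 1074954240000 = 1124000727777607680000 / 1074954240000 = 1045626582.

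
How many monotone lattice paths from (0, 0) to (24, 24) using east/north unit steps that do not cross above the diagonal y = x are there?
C_24 = 1289904147324

These NE paths below the diagonal are counted by the Catalan number C_n = (1/(n + 1)) · C(2n, n). For n = 24: C_24 = (1/25) · C(48, 24) = 32247603683100/25 = 1289904147324.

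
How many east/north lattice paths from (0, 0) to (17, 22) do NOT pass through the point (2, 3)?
Number of paths = 32461442610

Total paths from (0, 0) to (17, 22): C(39, 17) = 51021117810. Paths through (2, 3): (paths (0, 0) → (2, 3)) × (paths (2, 3) → (17, 22)) = C(5, 2) · C(34, 15) = 10 · 1855967520 = 18559675200. Avoidance count = 51021117810 − 18559675200 = 32461442610.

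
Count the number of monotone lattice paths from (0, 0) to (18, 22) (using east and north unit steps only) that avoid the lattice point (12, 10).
Number of paths = 101375925456

Total paths from (0, 0) to (18, 22): C(40, 18) = 113380261800. Paths through (12, 10): (paths (0, 0) → (12, 10)) × (paths (12, 10) → (18, 22)) = C(22, 12) · C(18, 6) = 646646 · 18564 = 12004336344. Avoidance count = 113380261800 − 12004336344 = 101375925456.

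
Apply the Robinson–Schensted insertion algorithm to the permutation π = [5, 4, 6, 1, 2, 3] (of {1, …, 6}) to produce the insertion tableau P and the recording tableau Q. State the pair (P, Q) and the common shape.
P = [1, 2, 3] / [4, 6] / [5];  Q = [1, 3, 6] / [2, 5] / [4];  common shape = (3, 2, 1)

Row-insert the values π_1, π_2, … into P one at a time, bumping the leftmost entry strictly greater than the inserted value down to the next row. The recording tableau Q records, in position (i, j), the step at which that cell was added to P.
  Insert 5 (step 1): P = [5];  Q = [1]
  Insert 4 (step 2): P = [4] / [5];  Q = [1] / [2]
  Insert 6 (step 3): P = [4, 6] / [5];  Q = [1, 3] / [2]
  Insert 1 (step 4): P = [1, 6] / [4] / [5];  Q = [1, 3] / [2] / [4]
  Insert 2 (step 5): P = [1, 2] / [4, 6] / [5];  Q = [1, 3] / [2, 5] / [4]
  Insert 3 (step 6): P = [1, 2, 3] / [4, 6] / [5];  Q = [1, 3, 6] / [2, 5] / [4]
Final shape: (3, 2, 1).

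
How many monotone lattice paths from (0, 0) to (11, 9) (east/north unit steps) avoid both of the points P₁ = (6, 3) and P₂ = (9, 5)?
Number of paths = 111722

Inclusion–exclusion. Total paths: C(20, 11) = 167960. Through P₁: C(9, 6)·C(11, 5) = 38808. Through P₂: C(14, 9)·C(6, 2) = 30030. Since P₁ is strictly southwest of P₂, a monotone path through both must visit P₁ then P₂; paths through both = C(9, 6)·C(5, 3)·C(6, 2) = 12600. Avoid both = 167960 − 38808 − 30030 + 12600 = 111722.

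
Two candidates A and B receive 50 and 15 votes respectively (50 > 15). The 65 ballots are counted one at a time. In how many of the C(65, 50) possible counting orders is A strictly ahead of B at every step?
Strict-lead orderings = 111663299903904

Total orderings of the 65 votes with 50 for A: C(65, 50) = 207374699821536. By the Bertrand ballot formula (Cycle Lemma / reflection principle), the number of orderings in which A is strictly ahead of B throughout is (p − q)/(p + q) · C(p + q, p) = (50 − 15)/(50 + 15) · 207374699821536 = 111663299903904.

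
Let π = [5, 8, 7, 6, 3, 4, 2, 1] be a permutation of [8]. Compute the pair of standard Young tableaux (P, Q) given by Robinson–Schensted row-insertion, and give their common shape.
P = [1, 4] / [2, 6] / [3] / [5] / [7] / [8];  Q = [1, 2] / [3, 6] / [4] / [5] / [7] / [8];  common shape = (2, 2, 1, 1, 1, 1)

Row-insert the values π_1, π_2, … into P one at a time, bumping the leftmost entry strictly greater than the inserted value down to the next row. The recording tableau Q records, in position (i, j), the step at which that cell was added to P.
  Insert 5 (step 1): P = [5];  Q = [1]
  Insert 8 (step 2): P = [5, 8];  Q = [1, 2]
  Insert 7 (step 3): P = [5, 7] / [8];  Q = [1, 2] / [3]
  Insert 6 (step 4): P = [5, 6] / [7] / [8];  Q = [1, 2] / [3] / [4]
  Insert 3 (step 5): P = [3, 6] / [5] / [7] / [8];  Q = [1, 2] / [3] / [4] / [5]
  Insert 4 (step 6): P = [3, 4] / [5, 6] / [7] / [8];  Q = [1, 2] / [3, 6] / [4] / [5]
  Insert 2 (step 7): P = [2, 4] / [3, 6] / [5] / [7] / [8];  Q = [1, 2] / [3, 6] / [4] / [5] / [7]
  Insert 1 (step 8): P = [1, 4] / [2, 6] / [3] / [5] / [7] / [8];  Q = [1, 2] / [3, 6] / [4] / [5] / [7] / [8]
Final shape: (2, 2, 1, 1, 1, 1).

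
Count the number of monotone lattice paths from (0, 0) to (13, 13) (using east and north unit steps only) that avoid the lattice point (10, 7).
Number of paths = 8766968

Total paths from (0, 0) to (13, 13): C(26, 13) = 10400600. Paths through (10, 7): (paths (0, 0) → (10, 7)) × (paths (10, 7) → (13, 13)) = C(17, 10) · C(9, 3) = 19448 · 84 = 1633632. Avoidance count = 10400600 − 1633632 = 8766968.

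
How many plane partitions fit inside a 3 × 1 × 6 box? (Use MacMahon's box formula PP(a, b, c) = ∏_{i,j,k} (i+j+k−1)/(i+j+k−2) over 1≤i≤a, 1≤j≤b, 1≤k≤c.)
PP(3, 1, 6) = 84

Evaluate the triple product over i = 1..3, j = 1..1, k = 1..6. The factors are (2/1) · (3/2) · (4/3) · (5/4) · (6/5) · (7/6) · (3/2) · (4/3) · … (18 factors total). The numerators and denominators telescope so the product is an integer; carrying out the multiplication exactly gives PP(3, 1, 6) = 84.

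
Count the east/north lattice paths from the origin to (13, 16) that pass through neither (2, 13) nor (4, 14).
Number of paths = 67674720

Inclusion–exclusion. Total paths: C(29, 13) = 67863915. Through P₁: C(15, 2)·C(14, 11) = 38220. Through P₂: C(18, 4)·C(11, 9) = 168300. Since P₁ is strictly southwest of P₂, a monotone path through both must visit P₁ then P₂; paths through both = C(15, 2)·C(3, 2)·C(11, 9) = 17325. Avoid both = 67863915 − 38220 − 168300 + 17325 = 67674720.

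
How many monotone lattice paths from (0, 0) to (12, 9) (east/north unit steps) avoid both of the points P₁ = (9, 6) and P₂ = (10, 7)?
Number of paths = 137202

Inclusion–exclusion. Total paths: C(21, 12) = 293930. Through P₁: C(15, 9)·C(6, 3) = 100100. Through P₂: C(17, 10)·C(4, 2) = 116688. Since P₁ is strictly southwest of P₂, a monotone path through both must visit P₁ then P₂; paths through both = C(15, 9)·C(2, 1)·C(4, 2) = 60060. Avoid both = 293930 − 100100 − 116688 + 60060 = 137202.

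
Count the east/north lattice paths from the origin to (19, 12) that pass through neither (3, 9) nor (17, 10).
Number of paths = 90309435

Inclusion–exclusion. Total paths: C(31, 19) = 141120525. Through P₁: C(12, 3)·C(19, 16) = 213180. Through P₂: C(27, 17)·C(4, 2) = 50617710. Since P₁ is strictly southwest of P₂, a monotone path through both must visit P₁ then P₂; paths through both = C(12, 3)·C(15, 14)·C(4, 2) = 19800. Avoid both = 141120525 − 213180 − 50617710 + 19800 = 90309435.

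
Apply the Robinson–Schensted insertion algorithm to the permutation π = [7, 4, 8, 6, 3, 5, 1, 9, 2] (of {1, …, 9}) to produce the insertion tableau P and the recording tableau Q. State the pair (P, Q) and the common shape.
P = [1, 2, 9] / [3, 5] / [4, 6] / [7, 8];  Q = [1, 3, 8] / [2, 4] / [5, 6] / [7, 9];  common shape = (3, 2, 2, 2)

Row-insert the values π_1, π_2, … into P one at a time, bumping the leftmost entry strictly greater than the inserted value down to the next row. The recording tableau Q records, in position (i, j), the step at which that cell was added to P.
  Insert 7 (step 1): P = [7];  Q = [1]
  Insert 4 (step 2): P = [4] / [7];  Q = [1] / [2]
  Insert 8 (step 3): P = [4, 8] / [7];  Q = [1, 3] / [2]
  Insert 6 (step 4): P = [4, 6] / [7, 8];  Q = [1, 3] / [2, 4]
  Insert 3 (step 5): P = [3, 6] / [4, 8] / [7];  Q = [1, 3] / [2, 4] / [5]
  Insert 5 (step 6): P = [3, 5] / [4, 6] / [7, 8];  Q = [1, 3] / [2, 4] / [5, 6]
  Insert 1 (step 7): P = [1, 5] / [3, 6] / [4, 8] / [7];  Q = [1, 3] / [2, 4] / [5, 6] / [7]
  Insert 9 (step 8): P = [1, 5, 9] / [3, 6] / [4, 8] / [7];  Q = [1, 3, 8] / [2, 4] / [5, 6] / [7]
  Insert 2 (step 9): P = [1, 2, 9] / [3, 5] / [4, 6] / [7, 8];  Q = [1, 3, 8] / [2, 4] / [5, 6] / [7, 9]
Final shape: (3, 2, 2, 2).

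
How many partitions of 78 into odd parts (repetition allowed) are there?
p_odd(78) = 64234

Enumerate partitions using only odd parts via the recurrence o(n, m) = o(n, m−2) + o(n−m, m) over odd m, starting from the largest odd part ≤ n. This gives p_odd(78) = 64234. (Euler's theorem: equals the count of distinct-part partitions.)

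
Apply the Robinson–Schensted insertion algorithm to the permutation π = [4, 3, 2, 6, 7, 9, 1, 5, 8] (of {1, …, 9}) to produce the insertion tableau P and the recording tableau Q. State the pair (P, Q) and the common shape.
P = [1, 5, 7, 8] / [2, 6, 9] / [3] / [4];  Q = [1, 4, 5, 6] / [2, 8, 9] / [3] / [7];  common shape = (4, 3, 1, 1)

Row-insert the values π_1, π_2, … into P one at a time, bumping the leftmost entry strictly greater than the inserted value down to the next row. The recording tableau Q records, in position (i, j), the step at which that cell was added to P.
  Insert 4 (step 1): P = [4];  Q = [1]
  Insert 3 (step 2): P = [3] / [4];  Q = [1] / [2]
  Insert 2 (step 3): P = [2] / [3] / [4];  Q = [1] / [2] / [3]
  Insert 6 (step 4): P = [2, 6] / [3] / [4];  Q = [1, 4] / [2] / [3]
  Insert 7 (step 5): P = [2, 6, 7] / [3] / [4];  Q = [1, 4, 5] / [2] / [3]
  Insert 9 (step 6): P = [2, 6, 7, 9] / [3] / [4];  Q = [1, 4, 5, 6] / [2] / [3]
  Insert 1 (step 7): P = [1, 6, 7, 9] / [2] / [3] / [4];  Q = [1, 4, 5, 6] / [2] / [3] / [7]
  Insert 5 (step 8): P = [1, 5, 7, 9] / [2, 6] / [3] / [4];  Q = [1, 4, 5, 6] / [2, 8] / [3] / [7]
  Insert 8 (step 9): P = [1, 5, 7, 8] / [2, 6, 9] / [3] / [4];  Q = [1, 4, 5, 6] / [2, 8, 9] / [3] / [7]
Final shape: (4, 3, 1, 1).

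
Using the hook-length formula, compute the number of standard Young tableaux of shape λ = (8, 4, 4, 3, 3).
# SYT of shape (8, 4, 4, 3, 3) = 698377680

Hook-length formula: f^λ = n! / Π hook(c), product over all cells c of the Young diagram. For λ = (8, 4, 4, 3, 3), n = 22 boxes. Hook lengths by row (left-to-right, top-to-bottom): [12, 11, 10, 7, 4, 3, 2, 1]; [7, 6, 5, 2]; [6, 5, 4, 1]; [4, 3, 2]; [3, 2, 1]. Product of hooks = 1609445376000. So f^λ = 22! / 1609445376000 = 1124000727777607680000 / 1609445376000 = 698377680.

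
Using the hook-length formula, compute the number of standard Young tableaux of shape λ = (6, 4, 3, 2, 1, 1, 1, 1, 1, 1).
# SYT of shape (6, 4, 3, 2, 1, 1, 1, 1, 1, 1) = 285170886

Hook-length formula: f^λ = n! / Π hook(c), product over all cells c of the Young diagram. For λ = (6, 4, 3, 2, 1, 1, 1, 1, 1, 1), n = 21 boxes. Hook lengths by row (left-to-right, top-to-bottom): [15, 8, 6, 4, 2, 1]; [12, 5, 3, 1]; [10, 3, 1]; [8, 1]; [6]; [5]; [4]; [3]; [2]; [1]. Product of hooks = 179159040000. So f^λ = 21! / 179159040000 = 51090942171709440000 / 179159040000 = 285170886.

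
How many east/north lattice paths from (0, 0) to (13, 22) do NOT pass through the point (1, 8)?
Number of paths = 1389418500

Total paths from (0, 0) to (13, 22): C(35, 13) = 1476337800. Paths through (1, 8): (paths (0, 0) → (1, 8)) × (paths (1, 8) → (13, 22)) = C(9, 1) · C(26, 12) = 9 · 9657700 = 86919300. Avoidance count = 1476337800 − 86919300 = 1389418500.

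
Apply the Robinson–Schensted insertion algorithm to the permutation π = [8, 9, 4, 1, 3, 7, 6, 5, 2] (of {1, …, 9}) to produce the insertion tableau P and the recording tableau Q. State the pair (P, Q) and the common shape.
P = [1, 2, 5] / [3, 6] / [4, 9] / [7] / [8];  Q = [1, 2, 6] / [3, 5] / [4, 7] / [8] / [9];  common shape = (3, 2, 2, 1, 1)

Row-insert the values π_1, π_2, … into P one at a time, bumping the leftmost entry strictly greater than the inserted value down to the next row. The recording tableau Q records, in position (i, j), the step at which that cell was added to P.
  Insert 8 (step 1): P = [8];  Q = [1]
  Insert 9 (step 2): P = [8, 9];  Q = [1, 2]
  Insert 4 (step 3): P = [4, 9] / [8];  Q = [1, 2] / [3]
  Insert 1 (step 4): P = [1, 9] / [4] / [8];  Q = [1, 2] / [3] / [4]
  Insert 3 (step 5): P = [1, 3] / [4, 9] / [8];  Q = [1, 2] / [3, 5] / [4]
  Insert 7 (step 6): P = [1, 3, 7] / [4, 9] / [8];  Q = [1, 2, 6] / [3, 5] / [4]
  Insert 6 (step 7): P = [1, 3, 6] / [4, 7] / [8, 9];  Q = [1, 2, 6] / [3, 5] / [4, 7]
  Insert 5 (step 8): P = [1, 3, 5] / [4, 6] / [7, 9] / [8];  Q = [1, 2, 6] / [3, 5] / [4, 7] / [8]
  Insert 2 (step 9): P = [1, 2, 5] / [3, 6] / [4, 9] / [7] / [8];  Q = [1, 2, 6] / [3, 5] / [4, 7] / [8] / [9]
Final shape: (3, 2, 2, 1, 1).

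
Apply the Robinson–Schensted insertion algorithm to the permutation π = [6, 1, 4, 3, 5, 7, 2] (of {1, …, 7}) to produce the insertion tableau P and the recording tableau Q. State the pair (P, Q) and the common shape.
P = [1, 2, 5, 7] / [3] / [4] / [6];  Q = [1, 3, 5, 6] / [2] / [4] / [7];  common shape = (4, 1, 1, 1)

Row-insert the values π_1, π_2, … into P one at a time, bumping the leftmost entry strictly greater than the inserted value down to the next row. The recording tableau Q records, in position (i, j), the step at which that cell was added to P.
  Insert 6 (step 1): P = [6];  Q = [1]
  Insert 1 (step 2): P = [1] / [6];  Q = [1] / [2]
  Insert 4 (step 3): P = [1, 4] / [6];  Q = [1, 3] / [2]
  Insert 3 (step 4): P = [1, 3] / [4] / [6];  Q = [1, 3] / [2] / [4]
  Insert 5 (step 5): P = [1, 3, 5] / [4] / [6];  Q = [1, 3, 5] / [2] / [4]
  Insert 7 (step 6): P = [1, 3, 5, 7] / [4] / [6];  Q = [1, 3, 5, 6] / [2] / [4]
  Insert 2 (step 7): P = [1, 2, 5, 7] / [3] / [4] / [6];  Q = [1, 3, 5, 6] / [2] / [4] / [7]
Final shape: (4, 1, 1, 1).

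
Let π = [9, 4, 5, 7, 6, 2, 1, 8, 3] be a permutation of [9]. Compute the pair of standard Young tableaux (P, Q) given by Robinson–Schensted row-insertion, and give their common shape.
P = [1, 3, 6, 8] / [2, 5] / [4] / [7] / [9];  Q = [1, 3, 4, 8] / [2, 9] / [5] / [6] / [7];  common shape = (4, 2, 1, 1, 1)

Row-insert the values π_1, π_2, … into P one at a time, bumping the leftmost entry strictly greater than the inserted value down to the next row. The recording tableau Q records, in position (i, j), the step at which that cell was added to P.
  Insert 9 (step 1): P = [9];  Q = [1]
  Insert 4 (step 2): P = [4] / [9];  Q = [1] / [2]
  Insert 5 (step 3): P = [4, 5] / [9];  Q = [1, 3] / [2]
  Insert 7 (step 4): P = [4, 5, 7] / [9];  Q = [1, 3, 4] / [2]
  Insert 6 (step 5): P = [4, 5, 6] / [7] / [9];  Q = [1, 3, 4] / [2] / [5]
  Insert 2 (step 6): P = [2, 5, 6] / [4] / [7] / [9];  Q = [1, 3, 4] / [2] / [5] / [6]
  Insert 1 (step 7): P = [1, 5, 6] / [2] / [4] / [7] / [9];  Q = [1, 3, 4] / [2] / [5] / [6] / [7]
  Insert 8 (step 8): P = [1, 5, 6, 8] / [2] / [4] / [7] / [9];  Q = [1, 3, 4, 8] / [2] / [5] / [6] / [7]
  Insert 3 (step 9): P = [1, 3, 6, 8] / [2, 5] / [4] / [7] / [9];  Q = [1, 3, 4, 8] / [2, 9] / [5] / [6] / [7]
Final shape: (4, 2, 1, 1, 1).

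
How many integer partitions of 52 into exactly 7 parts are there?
p(52, 7 parts) = 11044

Partitions of n into exactly k parts are in bijection with partitions of n − k into at most k parts (subtract 1 from each part). So p(52, exactly 7) = p(45, parts ≤ 7). Computing via the recurrence p(m, j) = p(m, j−1) + p(m−j, j) gives 11044.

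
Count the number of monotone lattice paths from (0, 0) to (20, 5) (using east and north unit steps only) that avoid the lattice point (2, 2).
Number of paths = 45150

Total paths from (0, 0) to (20, 5): C(25, 20) = 53130. Paths through (2, 2): (paths (0, 0) → (2, 2)) × (paths (2, 2) → (20, 5)) = C(4, 2) · C(21, 18) = 6 · 1330 = 7980. Avoidance count = 53130 − 7980 = 45150.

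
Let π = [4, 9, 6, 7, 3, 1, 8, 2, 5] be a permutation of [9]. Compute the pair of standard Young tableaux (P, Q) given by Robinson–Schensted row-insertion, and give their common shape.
P = [1, 2, 5, 8] / [3, 6, 7] / [4] / [9];  Q = [1, 2, 4, 7] / [3, 8, 9] / [5] / [6];  common shape = (4, 3, 1, 1)

Row-insert the values π_1, π_2, … into P one at a time, bumping the leftmost entry strictly greater than the inserted value down to the next row. The recording tableau Q records, in position (i, j), the step at which that cell was added to P.
  Insert 4 (step 1): P = [4];  Q = [1]
  Insert 9 (step 2): P = [4, 9];  Q = [1, 2]
  Insert 6 (step 3): P = [4, 6] / [9];  Q = [1, 2] / [3]
  Insert 7 (step 4): P = [4, 6, 7] / [9];  Q = [1, 2, 4] / [3]
  Insert 3 (step 5): P = [3, 6, 7] / [4] / [9];  Q = [1, 2, 4] / [3] / [5]
  Insert 1 (step 6): P = [1, 6, 7] / [3] / [4] / [9];  Q = [1, 2, 4] / [3] / [5] / [6]
  Insert 8 (step 7): P = [1, 6, 7, 8] / [3] / [4] / [9];  Q = [1, 2, 4, 7] / [3] / [5] / [6]
  Insert 2 (step 8): P = [1, 2, 7, 8] / [3, 6] / [4] / [9];  Q = [1, 2, 4, 7] / [3, 8] / [5] / [6]
  Insert 5 (step 9): P = [1, 2, 5, 8] / [3, 6, 7] / [4] / [9];  Q = [1, 2, 4, 7] / [3, 8, 9] / [5] / [6]
Final shape: (4, 3, 1, 1).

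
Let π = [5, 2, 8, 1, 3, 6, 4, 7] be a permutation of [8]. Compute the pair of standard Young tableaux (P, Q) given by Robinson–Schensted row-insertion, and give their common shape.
P = [1, 3, 4, 7] / [2, 6] / [5, 8];  Q = [1, 3, 6, 8] / [2, 5] / [4, 7];  common shape = (4, 2, 2)

Row-insert the values π_1, π_2, … into P one at a time, bumping the leftmost entry strictly greater than the inserted value down to the next row. The recording tableau Q records, in position (i, j), the step at which that cell was added to P.
  Insert 5 (step 1): P = [5];  Q = [1]
  Insert 2 (step 2): P = [2] / [5];  Q = [1] / [2]
  Insert 8 (step 3): P = [2, 8] / [5];  Q = [1, 3] / [2]
  Insert 1 (step 4): P = [1, 8] / [2] / [5];  Q = [1, 3] / [2] / [4]
  Insert 3 (step 5): P = [1, 3] / [2, 8] / [5];  Q = [1, 3] / [2, 5] / [4]
  Insert 6 (step 6): P = [1, 3, 6] / [2, 8] / [5];  Q = [1, 3, 6] / [2, 5] / [4]
  Insert 4 (step 7): P = [1, 3, 4] / [2, 6] / [5, 8];  Q = [1, 3, 6] / [2, 5] / [4, 7]
  Insert 7 (step 8): P = [1, 3, 4, 7] / [2, 6] / [5, 8];  Q = [1, 3, 6, 8] / [2, 5] / [4, 7]
Final shape: (4, 2, 2).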